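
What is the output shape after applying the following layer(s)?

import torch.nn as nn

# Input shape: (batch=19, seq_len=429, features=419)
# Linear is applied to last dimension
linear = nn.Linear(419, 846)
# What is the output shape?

Input shape: (19, 429, 419)
Output shape: (19, 429, 846)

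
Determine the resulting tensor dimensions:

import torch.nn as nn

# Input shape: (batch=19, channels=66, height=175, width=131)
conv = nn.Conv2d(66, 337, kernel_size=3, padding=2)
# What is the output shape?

Input shape: (19, 66, 175, 131)
Output shape: (19, 337, 177, 133)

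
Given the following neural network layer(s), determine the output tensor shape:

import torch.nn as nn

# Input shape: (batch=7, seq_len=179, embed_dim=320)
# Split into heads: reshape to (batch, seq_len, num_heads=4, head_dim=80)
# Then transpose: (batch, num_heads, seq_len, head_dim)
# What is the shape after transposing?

Input shape: (7, 179, 320)
  -> after reshape: (7, 179, 4, 80)
Output shape: (7, 4, 179, 80)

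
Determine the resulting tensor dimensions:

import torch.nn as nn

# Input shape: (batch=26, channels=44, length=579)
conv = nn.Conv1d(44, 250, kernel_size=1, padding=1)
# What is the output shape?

Input shape: (26, 44, 579)
Output shape: (26, 250, 581)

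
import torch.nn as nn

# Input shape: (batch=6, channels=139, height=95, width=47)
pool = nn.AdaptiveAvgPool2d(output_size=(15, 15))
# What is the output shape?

Input shape: (6, 139, 95, 47)
Output shape: (6, 139, 15, 15)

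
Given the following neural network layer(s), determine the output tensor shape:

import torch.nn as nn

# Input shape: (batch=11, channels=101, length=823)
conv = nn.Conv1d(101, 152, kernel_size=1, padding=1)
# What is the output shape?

Input shape: (11, 101, 823)
Output shape: (11, 152, 825)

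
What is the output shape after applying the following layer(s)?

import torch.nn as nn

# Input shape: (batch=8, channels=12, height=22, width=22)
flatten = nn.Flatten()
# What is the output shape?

Input shape: (8, 12, 22, 22)
Output shape: (8, 5808)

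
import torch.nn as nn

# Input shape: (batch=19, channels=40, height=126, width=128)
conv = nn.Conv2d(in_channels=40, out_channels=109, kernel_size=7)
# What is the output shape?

Input shape: (19, 40, 126, 128)
Output shape: (19, 109, 120, 122)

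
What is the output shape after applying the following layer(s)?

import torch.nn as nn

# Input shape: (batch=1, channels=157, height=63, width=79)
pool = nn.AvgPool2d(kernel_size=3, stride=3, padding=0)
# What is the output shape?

Input shape: (1, 157, 63, 79)
Output shape: (1, 157, 21, 26)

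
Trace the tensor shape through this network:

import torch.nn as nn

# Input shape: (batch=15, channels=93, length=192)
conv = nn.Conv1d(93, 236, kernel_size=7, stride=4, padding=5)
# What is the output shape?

Input shape: (15, 93, 192)
Output shape: (15, 236, 49)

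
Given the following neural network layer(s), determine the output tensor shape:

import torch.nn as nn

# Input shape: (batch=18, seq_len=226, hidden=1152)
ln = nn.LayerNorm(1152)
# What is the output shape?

Input shape: (18, 226, 1152)
Output shape: (18, 226, 1152)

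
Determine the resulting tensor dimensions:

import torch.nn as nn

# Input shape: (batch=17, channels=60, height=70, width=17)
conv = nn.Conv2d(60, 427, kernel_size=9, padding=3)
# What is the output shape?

Input shape: (17, 60, 70, 17)
Output shape: (17, 427, 68, 15)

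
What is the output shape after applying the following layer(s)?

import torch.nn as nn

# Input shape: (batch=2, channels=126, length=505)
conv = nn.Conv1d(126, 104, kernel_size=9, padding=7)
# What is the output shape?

Input shape: (2, 126, 505)
Output shape: (2, 104, 511)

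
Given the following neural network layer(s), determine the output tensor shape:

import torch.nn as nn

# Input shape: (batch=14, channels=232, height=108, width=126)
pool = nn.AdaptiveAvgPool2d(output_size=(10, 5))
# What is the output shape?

Input shape: (14, 232, 108, 126)
Output shape: (14, 232, 10, 5)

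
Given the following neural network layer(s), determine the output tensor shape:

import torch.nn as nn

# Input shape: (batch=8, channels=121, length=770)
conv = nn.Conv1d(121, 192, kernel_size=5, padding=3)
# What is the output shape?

Input shape: (8, 121, 770)
Output shape: (8, 192, 772)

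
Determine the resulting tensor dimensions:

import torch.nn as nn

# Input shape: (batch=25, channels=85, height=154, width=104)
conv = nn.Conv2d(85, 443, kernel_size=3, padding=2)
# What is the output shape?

Input shape: (25, 85, 154, 104)
Output shape: (25, 443, 156, 106)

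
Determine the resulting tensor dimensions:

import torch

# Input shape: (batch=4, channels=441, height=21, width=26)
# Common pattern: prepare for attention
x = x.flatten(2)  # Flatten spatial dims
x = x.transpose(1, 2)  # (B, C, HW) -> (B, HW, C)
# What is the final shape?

Input shape: (4, 441, 21, 26)
  -> after flatten(2): (4, 441, 546)
Output shape: (4, 546, 441)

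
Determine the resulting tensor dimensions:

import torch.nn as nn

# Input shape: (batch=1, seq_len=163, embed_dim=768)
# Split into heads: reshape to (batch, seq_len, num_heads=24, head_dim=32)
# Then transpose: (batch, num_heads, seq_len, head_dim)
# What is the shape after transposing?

Input shape: (1, 163, 768)
  -> after reshape: (1, 163, 24, 32)
Output shape: (1, 24, 163, 32)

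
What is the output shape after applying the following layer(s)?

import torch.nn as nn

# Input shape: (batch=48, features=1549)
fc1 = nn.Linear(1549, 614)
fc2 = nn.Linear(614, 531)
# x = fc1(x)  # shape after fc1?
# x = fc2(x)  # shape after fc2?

Input shape: (48, 1549)
  -> after fc1: (48, 614)
Output shape: (48, 531)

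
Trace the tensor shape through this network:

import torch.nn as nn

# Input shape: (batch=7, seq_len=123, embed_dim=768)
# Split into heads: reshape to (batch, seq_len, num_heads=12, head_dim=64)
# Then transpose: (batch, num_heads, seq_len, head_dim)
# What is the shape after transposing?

Input shape: (7, 123, 768)
  -> after reshape: (7, 123, 12, 64)
Output shape: (7, 12, 123, 64)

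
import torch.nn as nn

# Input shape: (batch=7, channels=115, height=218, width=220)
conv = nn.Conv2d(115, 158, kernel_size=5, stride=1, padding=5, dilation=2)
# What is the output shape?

Input shape: (7, 115, 218, 220)
Output shape: (7, 158, 220, 222)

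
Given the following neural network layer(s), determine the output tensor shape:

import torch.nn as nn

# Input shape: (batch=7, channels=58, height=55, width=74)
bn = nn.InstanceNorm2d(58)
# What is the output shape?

Input shape: (7, 58, 55, 74)
Output shape: (7, 58, 55, 74)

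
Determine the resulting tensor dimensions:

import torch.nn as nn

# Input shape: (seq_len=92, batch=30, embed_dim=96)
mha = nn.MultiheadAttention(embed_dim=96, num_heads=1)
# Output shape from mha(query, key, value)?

Input shape: (92, 30, 96)
Output shape: (92, 30, 96)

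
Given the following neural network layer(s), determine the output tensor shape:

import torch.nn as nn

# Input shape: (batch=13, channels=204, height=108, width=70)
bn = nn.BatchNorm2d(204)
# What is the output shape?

Input shape: (13, 204, 108, 70)
Output shape: (13, 204, 108, 70)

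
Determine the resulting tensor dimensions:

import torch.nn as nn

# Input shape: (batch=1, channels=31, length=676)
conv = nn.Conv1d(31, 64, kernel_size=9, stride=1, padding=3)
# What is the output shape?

Input shape: (1, 31, 676)
Output shape: (1, 64, 674)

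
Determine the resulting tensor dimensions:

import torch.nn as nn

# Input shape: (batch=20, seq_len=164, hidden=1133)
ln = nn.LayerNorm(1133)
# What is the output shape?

Input shape: (20, 164, 1133)
Output shape: (20, 164, 1133)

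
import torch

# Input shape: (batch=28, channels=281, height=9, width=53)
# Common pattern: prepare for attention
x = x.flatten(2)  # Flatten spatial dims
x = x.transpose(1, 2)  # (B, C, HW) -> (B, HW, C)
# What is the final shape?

Input shape: (28, 281, 9, 53)
  -> after flatten(2): (28, 281, 477)
Output shape: (28, 477, 281)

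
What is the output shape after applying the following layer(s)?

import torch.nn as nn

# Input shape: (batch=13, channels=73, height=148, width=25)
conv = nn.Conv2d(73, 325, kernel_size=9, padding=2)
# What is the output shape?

Input shape: (13, 73, 148, 25)
Output shape: (13, 325, 144, 21)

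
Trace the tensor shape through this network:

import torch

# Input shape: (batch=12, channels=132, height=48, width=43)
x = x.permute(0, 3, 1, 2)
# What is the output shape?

Input shape: (12, 132, 48, 43)
Output shape: (12, 43, 132, 48)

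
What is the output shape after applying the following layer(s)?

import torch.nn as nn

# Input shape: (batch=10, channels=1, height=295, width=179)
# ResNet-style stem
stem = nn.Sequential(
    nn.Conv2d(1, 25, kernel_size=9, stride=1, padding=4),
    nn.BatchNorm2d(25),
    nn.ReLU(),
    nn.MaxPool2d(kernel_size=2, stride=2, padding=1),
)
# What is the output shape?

Input shape: (10, 1, 295, 179)
  -> after Conv2d 9x9 stride=1: (10, 25, 295, 179)
Output shape: (10, 25, 148, 90)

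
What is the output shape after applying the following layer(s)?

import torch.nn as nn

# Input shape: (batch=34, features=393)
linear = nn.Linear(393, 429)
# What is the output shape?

Input shape: (34, 393)
Output shape: (34, 429)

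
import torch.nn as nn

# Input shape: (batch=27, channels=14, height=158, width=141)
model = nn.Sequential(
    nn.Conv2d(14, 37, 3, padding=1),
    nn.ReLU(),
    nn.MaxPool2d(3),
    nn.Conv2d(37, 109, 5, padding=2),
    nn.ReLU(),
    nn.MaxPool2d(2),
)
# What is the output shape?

Input shape: (27, 14, 158, 141)
  -> after first Conv2d: (27, 37, 158, 141)
  -> after first MaxPool2d: (27, 37, 52, 47)
  -> after second Conv2d: (27, 109, 52, 47)
Output shape: (27, 109, 26, 23)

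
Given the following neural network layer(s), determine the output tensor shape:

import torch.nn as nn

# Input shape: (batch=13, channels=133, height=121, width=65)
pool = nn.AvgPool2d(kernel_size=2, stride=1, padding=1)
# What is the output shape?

Input shape: (13, 133, 121, 65)
Output shape: (13, 133, 122, 66)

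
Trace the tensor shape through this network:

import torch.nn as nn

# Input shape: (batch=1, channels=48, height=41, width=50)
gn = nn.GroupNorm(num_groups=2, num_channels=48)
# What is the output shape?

Input shape: (1, 48, 41, 50)
Output shape: (1, 48, 41, 50)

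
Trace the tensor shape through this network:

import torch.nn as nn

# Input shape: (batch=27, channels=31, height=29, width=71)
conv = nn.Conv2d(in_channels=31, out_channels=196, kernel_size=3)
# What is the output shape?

Input shape: (27, 31, 29, 71)
Output shape: (27, 196, 27, 69)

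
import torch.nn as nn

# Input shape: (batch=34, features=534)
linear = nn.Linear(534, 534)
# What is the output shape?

Input shape: (34, 534)
Output shape: (34, 534)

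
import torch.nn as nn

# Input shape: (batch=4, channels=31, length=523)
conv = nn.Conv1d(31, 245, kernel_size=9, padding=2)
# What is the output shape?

Input shape: (4, 31, 523)
Output shape: (4, 245, 519)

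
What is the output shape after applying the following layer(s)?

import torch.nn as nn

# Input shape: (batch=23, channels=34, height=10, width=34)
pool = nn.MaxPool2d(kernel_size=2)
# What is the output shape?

Input shape: (23, 34, 10, 34)
Output shape: (23, 34, 5, 17)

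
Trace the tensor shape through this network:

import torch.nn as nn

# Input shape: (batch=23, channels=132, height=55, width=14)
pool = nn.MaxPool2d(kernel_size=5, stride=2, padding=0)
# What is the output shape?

Input shape: (23, 132, 55, 14)
Output shape: (23, 132, 26, 5)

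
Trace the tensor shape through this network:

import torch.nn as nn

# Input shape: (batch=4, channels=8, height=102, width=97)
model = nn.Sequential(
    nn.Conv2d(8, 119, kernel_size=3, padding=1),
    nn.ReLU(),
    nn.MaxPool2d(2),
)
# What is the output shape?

Input shape: (4, 8, 102, 97)
  -> after Conv2d: (4, 119, 102, 97)
  -> after ReLU: (4, 119, 102, 97)
Output shape: (4, 119, 51, 48)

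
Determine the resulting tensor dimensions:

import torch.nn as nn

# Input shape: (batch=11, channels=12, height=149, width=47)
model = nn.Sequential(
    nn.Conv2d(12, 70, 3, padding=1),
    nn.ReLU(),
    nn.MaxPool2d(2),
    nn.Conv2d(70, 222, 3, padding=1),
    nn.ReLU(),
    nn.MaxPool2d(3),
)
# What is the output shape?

Input shape: (11, 12, 149, 47)
  -> after first Conv2d: (11, 70, 149, 47)
  -> after first MaxPool2d: (11, 70, 74, 23)
  -> after second Conv2d: (11, 222, 74, 23)
Output shape: (11, 222, 24, 7)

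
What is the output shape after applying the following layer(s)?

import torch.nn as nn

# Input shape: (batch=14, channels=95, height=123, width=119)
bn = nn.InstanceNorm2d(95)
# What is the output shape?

Input shape: (14, 95, 123, 119)
Output shape: (14, 95, 123, 119)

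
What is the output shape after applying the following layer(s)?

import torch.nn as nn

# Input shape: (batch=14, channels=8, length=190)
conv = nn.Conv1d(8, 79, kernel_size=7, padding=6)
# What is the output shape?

Input shape: (14, 8, 190)
Output shape: (14, 79, 196)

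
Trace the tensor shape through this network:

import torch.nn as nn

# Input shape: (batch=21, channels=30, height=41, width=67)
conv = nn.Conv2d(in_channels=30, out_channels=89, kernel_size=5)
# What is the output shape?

Input shape: (21, 30, 41, 67)
Output shape: (21, 89, 37, 63)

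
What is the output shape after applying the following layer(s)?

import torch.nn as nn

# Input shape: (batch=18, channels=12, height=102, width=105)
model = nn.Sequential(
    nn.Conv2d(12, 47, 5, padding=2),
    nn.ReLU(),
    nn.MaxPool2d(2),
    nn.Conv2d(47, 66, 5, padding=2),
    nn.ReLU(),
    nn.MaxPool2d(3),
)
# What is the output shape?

Input shape: (18, 12, 102, 105)
  -> after first Conv2d: (18, 47, 102, 105)
  -> after first MaxPool2d: (18, 47, 51, 52)
  -> after second Conv2d: (18, 66, 51, 52)
Output shape: (18, 66, 17, 17)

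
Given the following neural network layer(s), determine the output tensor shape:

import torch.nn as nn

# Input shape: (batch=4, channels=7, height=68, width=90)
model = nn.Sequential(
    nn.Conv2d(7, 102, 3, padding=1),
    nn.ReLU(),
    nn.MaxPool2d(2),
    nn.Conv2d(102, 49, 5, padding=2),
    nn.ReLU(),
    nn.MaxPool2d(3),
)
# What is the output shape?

Input shape: (4, 7, 68, 90)
  -> after first Conv2d: (4, 102, 68, 90)
  -> after first MaxPool2d: (4, 102, 34, 45)
  -> after second Conv2d: (4, 49, 34, 45)
Output shape: (4, 49, 11, 15)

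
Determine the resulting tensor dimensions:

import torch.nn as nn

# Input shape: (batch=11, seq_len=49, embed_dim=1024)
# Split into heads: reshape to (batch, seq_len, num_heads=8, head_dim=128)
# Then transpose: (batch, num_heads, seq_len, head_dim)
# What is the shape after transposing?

Input shape: (11, 49, 1024)
  -> after reshape: (11, 49, 8, 128)
Output shape: (11, 8, 49, 128)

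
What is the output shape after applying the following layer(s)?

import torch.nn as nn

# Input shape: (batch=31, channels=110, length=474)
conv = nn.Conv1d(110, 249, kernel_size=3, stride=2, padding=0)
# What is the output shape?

Input shape: (31, 110, 474)
Output shape: (31, 249, 236)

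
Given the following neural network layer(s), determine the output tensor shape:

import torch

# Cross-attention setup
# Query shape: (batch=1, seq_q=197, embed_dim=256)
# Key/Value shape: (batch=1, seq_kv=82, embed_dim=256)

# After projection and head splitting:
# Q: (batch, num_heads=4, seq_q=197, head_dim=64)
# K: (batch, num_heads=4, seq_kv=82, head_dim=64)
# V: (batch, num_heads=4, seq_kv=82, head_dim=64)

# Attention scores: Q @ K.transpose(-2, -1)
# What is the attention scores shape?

Input shape: (1, 197, 256)
Output shape: (1, 4, 197, 82)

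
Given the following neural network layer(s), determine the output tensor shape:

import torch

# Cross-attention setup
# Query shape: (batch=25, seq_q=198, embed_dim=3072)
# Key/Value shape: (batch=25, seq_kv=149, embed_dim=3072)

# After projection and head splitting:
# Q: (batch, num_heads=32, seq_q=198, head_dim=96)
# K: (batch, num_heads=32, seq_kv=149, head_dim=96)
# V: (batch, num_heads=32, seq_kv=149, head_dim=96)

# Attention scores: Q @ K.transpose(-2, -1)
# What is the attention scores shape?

Input shape: (25, 198, 3072)
Output shape: (25, 32, 198, 149)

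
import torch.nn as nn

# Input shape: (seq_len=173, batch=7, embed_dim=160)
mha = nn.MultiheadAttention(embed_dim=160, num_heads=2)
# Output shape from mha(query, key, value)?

Input shape: (173, 7, 160)
Output shape: (173, 7, 160)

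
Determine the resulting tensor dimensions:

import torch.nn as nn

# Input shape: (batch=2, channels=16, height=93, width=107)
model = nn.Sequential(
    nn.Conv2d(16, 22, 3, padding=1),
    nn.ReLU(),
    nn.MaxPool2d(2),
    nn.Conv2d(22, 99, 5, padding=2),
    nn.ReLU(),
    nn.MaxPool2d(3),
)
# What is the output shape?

Input shape: (2, 16, 93, 107)
  -> after first Conv2d: (2, 22, 93, 107)
  -> after first MaxPool2d: (2, 22, 46, 53)
  -> after second Conv2d: (2, 99, 46, 53)
Output shape: (2, 99, 15, 17)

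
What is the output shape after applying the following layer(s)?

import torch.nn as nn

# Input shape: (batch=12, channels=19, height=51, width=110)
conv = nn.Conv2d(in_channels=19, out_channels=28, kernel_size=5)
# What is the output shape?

Input shape: (12, 19, 51, 110)
Output shape: (12, 28, 47, 106)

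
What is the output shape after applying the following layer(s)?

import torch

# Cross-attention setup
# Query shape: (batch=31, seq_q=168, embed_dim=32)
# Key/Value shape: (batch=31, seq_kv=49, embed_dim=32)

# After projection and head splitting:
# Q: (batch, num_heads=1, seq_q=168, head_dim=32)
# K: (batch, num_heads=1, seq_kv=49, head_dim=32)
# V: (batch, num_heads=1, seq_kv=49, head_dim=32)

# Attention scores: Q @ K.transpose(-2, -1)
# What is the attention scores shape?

Input shape: (31, 168, 32)
Output shape: (31, 1, 168, 49)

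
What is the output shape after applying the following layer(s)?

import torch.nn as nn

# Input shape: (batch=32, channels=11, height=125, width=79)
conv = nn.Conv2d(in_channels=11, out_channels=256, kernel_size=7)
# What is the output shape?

Input shape: (32, 11, 125, 79)
Output shape: (32, 256, 119, 73)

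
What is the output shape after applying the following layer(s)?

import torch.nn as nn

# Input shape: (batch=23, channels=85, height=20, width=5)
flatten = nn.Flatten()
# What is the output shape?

Input shape: (23, 85, 20, 5)
Output shape: (23, 8500)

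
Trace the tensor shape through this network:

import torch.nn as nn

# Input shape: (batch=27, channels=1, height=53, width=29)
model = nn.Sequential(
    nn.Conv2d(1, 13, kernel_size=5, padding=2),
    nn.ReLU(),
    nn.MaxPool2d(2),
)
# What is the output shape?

Input shape: (27, 1, 53, 29)
  -> after Conv2d: (27, 13, 53, 29)
  -> after ReLU: (27, 13, 53, 29)
Output shape: (27, 13, 26, 14)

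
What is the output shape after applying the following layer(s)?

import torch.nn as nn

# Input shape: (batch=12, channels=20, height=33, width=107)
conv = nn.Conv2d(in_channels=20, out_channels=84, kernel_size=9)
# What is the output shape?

Input shape: (12, 20, 33, 107)
Output shape: (12, 84, 25, 99)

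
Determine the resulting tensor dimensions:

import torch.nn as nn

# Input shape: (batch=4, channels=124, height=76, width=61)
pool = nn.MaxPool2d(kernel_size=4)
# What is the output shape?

Input shape: (4, 124, 76, 61)
Output shape: (4, 124, 19, 15)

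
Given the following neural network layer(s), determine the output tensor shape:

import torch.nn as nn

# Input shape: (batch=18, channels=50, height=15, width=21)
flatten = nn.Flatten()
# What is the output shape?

Input shape: (18, 50, 15, 21)
Output shape: (18, 15750)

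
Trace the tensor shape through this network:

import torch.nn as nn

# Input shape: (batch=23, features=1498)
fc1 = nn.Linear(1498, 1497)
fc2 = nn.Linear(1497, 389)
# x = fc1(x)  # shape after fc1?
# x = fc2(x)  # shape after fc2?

Input shape: (23, 1498)
  -> after fc1: (23, 1497)
Output shape: (23, 389)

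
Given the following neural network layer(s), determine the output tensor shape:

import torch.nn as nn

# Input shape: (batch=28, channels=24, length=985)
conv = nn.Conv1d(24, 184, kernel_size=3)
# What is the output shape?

Input shape: (28, 24, 985)
Output shape: (28, 184, 983)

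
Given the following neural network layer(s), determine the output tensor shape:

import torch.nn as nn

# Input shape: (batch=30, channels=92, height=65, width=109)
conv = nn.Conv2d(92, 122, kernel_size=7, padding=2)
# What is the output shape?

Input shape: (30, 92, 65, 109)
Output shape: (30, 122, 63, 107)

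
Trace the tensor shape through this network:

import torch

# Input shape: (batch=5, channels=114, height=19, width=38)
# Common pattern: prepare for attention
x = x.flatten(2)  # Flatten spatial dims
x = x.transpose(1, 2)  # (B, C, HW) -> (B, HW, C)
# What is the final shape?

Input shape: (5, 114, 19, 38)
  -> after flatten(2): (5, 114, 722)
Output shape: (5, 722, 114)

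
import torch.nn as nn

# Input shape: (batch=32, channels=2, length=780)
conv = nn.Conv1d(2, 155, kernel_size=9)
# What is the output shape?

Input shape: (32, 2, 780)
Output shape: (32, 155, 772)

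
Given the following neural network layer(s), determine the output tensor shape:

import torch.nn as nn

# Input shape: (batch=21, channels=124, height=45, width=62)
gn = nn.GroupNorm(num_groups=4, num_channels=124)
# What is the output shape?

Input shape: (21, 124, 45, 62)
Output shape: (21, 124, 45, 62)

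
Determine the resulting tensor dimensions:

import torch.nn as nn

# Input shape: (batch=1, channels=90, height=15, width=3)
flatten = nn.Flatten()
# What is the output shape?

Input shape: (1, 90, 15, 3)
Output shape: (1, 4050)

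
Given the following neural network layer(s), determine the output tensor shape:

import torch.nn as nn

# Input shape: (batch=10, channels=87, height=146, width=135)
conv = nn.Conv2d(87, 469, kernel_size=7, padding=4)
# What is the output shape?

Input shape: (10, 87, 146, 135)
Output shape: (10, 469, 148, 137)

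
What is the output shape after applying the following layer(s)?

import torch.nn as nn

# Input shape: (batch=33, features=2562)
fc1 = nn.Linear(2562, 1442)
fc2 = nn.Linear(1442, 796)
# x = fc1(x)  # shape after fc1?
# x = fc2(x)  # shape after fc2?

Input shape: (33, 2562)
  -> after fc1: (33, 1442)
Output shape: (33, 796)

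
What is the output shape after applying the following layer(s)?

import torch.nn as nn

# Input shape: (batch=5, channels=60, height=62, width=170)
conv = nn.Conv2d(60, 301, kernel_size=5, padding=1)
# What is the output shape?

Input shape: (5, 60, 62, 170)
Output shape: (5, 301, 60, 168)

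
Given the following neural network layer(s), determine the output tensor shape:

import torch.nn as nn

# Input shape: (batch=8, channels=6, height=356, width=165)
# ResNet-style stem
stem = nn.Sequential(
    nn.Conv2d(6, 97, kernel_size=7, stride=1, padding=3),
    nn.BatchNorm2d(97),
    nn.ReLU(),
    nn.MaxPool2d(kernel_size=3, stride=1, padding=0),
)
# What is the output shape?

Input shape: (8, 6, 356, 165)
  -> after Conv2d 7x7 stride=1: (8, 97, 356, 165)
Output shape: (8, 97, 354, 163)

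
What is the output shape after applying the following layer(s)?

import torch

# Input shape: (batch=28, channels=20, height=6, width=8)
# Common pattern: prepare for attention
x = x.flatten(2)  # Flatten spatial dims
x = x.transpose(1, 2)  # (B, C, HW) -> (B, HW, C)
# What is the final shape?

Input shape: (28, 20, 6, 8)
  -> after flatten(2): (28, 20, 48)
Output shape: (28, 48, 20)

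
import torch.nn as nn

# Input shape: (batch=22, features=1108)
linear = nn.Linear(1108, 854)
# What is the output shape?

Input shape: (22, 1108)
Output shape: (22, 854)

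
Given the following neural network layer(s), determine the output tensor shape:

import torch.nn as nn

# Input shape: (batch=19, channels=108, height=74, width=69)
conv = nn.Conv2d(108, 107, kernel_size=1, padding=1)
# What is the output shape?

Input shape: (19, 108, 74, 69)
Output shape: (19, 107, 76, 71)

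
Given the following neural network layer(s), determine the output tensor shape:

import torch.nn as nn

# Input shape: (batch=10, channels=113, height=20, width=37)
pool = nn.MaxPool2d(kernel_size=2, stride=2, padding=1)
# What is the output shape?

Input shape: (10, 113, 20, 37)
Output shape: (10, 113, 11, 19)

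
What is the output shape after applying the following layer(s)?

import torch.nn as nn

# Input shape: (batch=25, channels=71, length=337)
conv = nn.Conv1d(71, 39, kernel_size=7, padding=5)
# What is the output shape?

Input shape: (25, 71, 337)
Output shape: (25, 39, 341)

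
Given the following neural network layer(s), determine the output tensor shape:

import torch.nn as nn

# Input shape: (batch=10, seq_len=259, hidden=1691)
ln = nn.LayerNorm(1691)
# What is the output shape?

Input shape: (10, 259, 1691)
Output shape: (10, 259, 1691)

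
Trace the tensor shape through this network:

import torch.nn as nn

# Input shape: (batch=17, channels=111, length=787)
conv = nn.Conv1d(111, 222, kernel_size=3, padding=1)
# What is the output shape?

Input shape: (17, 111, 787)
Output shape: (17, 222, 787)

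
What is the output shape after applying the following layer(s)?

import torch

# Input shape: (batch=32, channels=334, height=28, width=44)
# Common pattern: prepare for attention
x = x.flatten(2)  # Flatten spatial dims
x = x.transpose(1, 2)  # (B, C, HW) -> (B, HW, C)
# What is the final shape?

Input shape: (32, 334, 28, 44)
  -> after flatten(2): (32, 334, 1232)
Output shape: (32, 1232, 334)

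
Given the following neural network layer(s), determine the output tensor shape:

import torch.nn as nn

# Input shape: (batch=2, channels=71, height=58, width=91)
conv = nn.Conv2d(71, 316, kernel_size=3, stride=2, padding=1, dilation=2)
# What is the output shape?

Input shape: (2, 71, 58, 91)
Output shape: (2, 316, 28, 45)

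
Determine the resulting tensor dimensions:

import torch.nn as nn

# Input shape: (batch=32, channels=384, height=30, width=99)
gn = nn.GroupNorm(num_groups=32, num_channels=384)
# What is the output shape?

Input shape: (32, 384, 30, 99)
Output shape: (32, 384, 30, 99)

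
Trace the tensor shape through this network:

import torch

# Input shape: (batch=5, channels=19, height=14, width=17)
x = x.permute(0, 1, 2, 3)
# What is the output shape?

Input shape: (5, 19, 14, 17)
Output shape: (5, 19, 14, 17)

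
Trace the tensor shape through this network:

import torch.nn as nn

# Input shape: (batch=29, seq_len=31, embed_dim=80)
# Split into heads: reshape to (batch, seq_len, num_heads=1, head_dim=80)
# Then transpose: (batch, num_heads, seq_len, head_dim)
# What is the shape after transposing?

Input shape: (29, 31, 80)
  -> after reshape: (29, 31, 1, 80)
Output shape: (29, 1, 31, 80)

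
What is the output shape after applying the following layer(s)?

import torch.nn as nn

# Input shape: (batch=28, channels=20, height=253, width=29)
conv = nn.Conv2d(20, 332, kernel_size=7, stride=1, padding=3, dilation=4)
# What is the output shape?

Input shape: (28, 20, 253, 29)
Output shape: (28, 332, 235, 11)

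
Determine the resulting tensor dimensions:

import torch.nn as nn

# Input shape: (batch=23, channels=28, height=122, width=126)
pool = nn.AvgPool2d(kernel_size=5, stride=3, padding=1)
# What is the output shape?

Input shape: (23, 28, 122, 126)
Output shape: (23, 28, 40, 42)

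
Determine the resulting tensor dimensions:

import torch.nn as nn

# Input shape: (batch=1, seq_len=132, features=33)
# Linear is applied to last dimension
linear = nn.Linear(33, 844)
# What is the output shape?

Input shape: (1, 132, 33)
Output shape: (1, 132, 844)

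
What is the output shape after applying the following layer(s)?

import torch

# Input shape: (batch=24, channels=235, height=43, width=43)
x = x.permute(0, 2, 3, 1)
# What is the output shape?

Input shape: (24, 235, 43, 43)
Output shape: (24, 43, 43, 235)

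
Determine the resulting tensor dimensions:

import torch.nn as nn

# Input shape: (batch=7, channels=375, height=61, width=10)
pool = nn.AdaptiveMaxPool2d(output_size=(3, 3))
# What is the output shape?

Input shape: (7, 375, 61, 10)
Output shape: (7, 375, 3, 3)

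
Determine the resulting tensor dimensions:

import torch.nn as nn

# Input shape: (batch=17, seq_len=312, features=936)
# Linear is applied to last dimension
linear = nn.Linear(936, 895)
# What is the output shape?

Input shape: (17, 312, 936)
Output shape: (17, 312, 895)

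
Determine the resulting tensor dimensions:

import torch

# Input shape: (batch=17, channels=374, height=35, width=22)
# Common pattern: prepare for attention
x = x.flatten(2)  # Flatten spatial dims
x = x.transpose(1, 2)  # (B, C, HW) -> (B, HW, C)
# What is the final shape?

Input shape: (17, 374, 35, 22)
  -> after flatten(2): (17, 374, 770)
Output shape: (17, 770, 374)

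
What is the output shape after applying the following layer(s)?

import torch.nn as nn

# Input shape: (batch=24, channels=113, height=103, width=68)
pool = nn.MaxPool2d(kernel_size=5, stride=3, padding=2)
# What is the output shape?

Input shape: (24, 113, 103, 68)
Output shape: (24, 113, 35, 23)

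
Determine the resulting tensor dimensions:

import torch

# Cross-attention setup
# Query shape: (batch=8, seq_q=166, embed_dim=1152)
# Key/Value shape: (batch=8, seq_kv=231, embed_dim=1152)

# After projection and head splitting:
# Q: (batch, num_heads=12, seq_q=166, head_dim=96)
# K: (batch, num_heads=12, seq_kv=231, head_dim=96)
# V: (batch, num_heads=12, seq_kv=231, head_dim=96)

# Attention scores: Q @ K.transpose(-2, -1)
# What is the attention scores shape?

Input shape: (8, 166, 1152)
Output shape: (8, 12, 166, 231)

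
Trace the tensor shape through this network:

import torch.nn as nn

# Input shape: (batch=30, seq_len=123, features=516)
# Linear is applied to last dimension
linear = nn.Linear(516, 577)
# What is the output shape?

Input shape: (30, 123, 516)
Output shape: (30, 123, 577)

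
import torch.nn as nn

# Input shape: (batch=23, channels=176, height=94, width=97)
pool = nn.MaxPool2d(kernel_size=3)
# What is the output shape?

Input shape: (23, 176, 94, 97)
Output shape: (23, 176, 31, 32)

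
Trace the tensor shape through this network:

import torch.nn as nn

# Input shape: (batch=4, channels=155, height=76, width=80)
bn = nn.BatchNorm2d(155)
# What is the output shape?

Input shape: (4, 155, 76, 80)
Output shape: (4, 155, 76, 80)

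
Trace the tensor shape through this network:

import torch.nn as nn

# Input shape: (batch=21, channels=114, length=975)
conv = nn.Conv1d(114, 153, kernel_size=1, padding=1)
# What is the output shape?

Input shape: (21, 114, 975)
Output shape: (21, 153, 977)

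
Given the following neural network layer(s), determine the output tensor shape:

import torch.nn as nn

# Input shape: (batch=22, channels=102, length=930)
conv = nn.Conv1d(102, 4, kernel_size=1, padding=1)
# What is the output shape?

Input shape: (22, 102, 930)
Output shape: (22, 4, 932)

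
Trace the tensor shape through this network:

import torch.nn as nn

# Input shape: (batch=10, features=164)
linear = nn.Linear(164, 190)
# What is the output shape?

Input shape: (10, 164)
Output shape: (10, 190)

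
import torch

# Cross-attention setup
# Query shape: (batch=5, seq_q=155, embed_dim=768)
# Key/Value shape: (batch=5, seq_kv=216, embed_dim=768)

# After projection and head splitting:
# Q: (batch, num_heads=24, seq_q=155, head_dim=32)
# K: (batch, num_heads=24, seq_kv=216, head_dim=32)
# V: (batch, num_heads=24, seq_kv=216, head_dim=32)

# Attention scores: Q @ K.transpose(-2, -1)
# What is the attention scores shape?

Input shape: (5, 155, 768)
Output shape: (5, 24, 155, 216)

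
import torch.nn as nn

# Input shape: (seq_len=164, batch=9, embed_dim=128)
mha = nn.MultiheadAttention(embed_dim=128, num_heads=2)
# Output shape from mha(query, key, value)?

Input shape: (164, 9, 128)
Output shape: (164, 9, 128)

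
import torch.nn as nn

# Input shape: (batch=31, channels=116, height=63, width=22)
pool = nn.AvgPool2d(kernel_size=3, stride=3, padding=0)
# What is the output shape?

Input shape: (31, 116, 63, 22)
Output shape: (31, 116, 21, 7)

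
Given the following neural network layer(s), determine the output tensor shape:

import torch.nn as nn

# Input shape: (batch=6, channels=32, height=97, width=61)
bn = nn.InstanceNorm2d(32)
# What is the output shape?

Input shape: (6, 32, 97, 61)
Output shape: (6, 32, 97, 61)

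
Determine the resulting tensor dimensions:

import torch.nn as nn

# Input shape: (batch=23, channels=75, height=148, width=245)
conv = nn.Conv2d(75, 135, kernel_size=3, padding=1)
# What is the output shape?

Input shape: (23, 75, 148, 245)
Output shape: (23, 135, 148, 245)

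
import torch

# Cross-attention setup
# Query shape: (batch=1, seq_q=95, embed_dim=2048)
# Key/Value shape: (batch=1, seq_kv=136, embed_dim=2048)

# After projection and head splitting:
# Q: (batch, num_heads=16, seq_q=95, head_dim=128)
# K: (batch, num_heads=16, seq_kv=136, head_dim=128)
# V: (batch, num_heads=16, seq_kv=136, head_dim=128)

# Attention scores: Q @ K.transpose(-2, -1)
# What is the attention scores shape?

Input shape: (1, 95, 2048)
Output shape: (1, 16, 95, 136)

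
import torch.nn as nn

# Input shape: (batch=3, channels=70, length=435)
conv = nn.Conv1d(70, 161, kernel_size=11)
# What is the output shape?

Input shape: (3, 70, 435)
Output shape: (3, 161, 425)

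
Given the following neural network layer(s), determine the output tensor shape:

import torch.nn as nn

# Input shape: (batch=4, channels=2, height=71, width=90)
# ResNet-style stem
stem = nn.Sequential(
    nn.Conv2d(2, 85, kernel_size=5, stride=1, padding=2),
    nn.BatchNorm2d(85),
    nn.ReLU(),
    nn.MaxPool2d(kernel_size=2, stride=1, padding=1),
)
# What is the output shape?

Input shape: (4, 2, 71, 90)
  -> after Conv2d 5x5 stride=1: (4, 85, 71, 90)
Output shape: (4, 85, 72, 91)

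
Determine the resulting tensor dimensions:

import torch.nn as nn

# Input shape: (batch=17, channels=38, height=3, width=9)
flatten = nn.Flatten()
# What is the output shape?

Input shape: (17, 38, 3, 9)
Output shape: (17, 1026)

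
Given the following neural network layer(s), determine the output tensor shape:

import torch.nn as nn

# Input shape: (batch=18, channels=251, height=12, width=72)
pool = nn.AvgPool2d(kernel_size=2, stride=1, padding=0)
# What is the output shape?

Input shape: (18, 251, 12, 72)
Output shape: (18, 251, 11, 71)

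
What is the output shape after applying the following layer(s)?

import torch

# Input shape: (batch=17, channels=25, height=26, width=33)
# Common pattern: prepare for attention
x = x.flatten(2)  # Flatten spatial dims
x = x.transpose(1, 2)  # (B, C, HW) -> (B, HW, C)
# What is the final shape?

Input shape: (17, 25, 26, 33)
  -> after flatten(2): (17, 25, 858)
Output shape: (17, 858, 25)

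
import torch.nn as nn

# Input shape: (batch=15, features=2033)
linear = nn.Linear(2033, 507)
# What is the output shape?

Input shape: (15, 2033)
Output shape: (15, 507)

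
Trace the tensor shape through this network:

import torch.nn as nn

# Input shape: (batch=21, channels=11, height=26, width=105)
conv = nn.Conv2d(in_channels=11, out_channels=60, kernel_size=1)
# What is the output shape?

Input shape: (21, 11, 26, 105)
Output shape: (21, 60, 26, 105)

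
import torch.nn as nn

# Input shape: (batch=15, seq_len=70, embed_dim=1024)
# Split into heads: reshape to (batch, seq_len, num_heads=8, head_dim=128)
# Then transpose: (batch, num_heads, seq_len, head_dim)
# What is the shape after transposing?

Input shape: (15, 70, 1024)
  -> after reshape: (15, 70, 8, 128)
Output shape: (15, 8, 70, 128)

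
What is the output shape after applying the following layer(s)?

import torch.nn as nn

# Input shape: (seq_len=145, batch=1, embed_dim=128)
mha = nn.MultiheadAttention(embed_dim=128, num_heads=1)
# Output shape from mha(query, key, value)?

Input shape: (145, 1, 128)
Output shape: (145, 1, 128)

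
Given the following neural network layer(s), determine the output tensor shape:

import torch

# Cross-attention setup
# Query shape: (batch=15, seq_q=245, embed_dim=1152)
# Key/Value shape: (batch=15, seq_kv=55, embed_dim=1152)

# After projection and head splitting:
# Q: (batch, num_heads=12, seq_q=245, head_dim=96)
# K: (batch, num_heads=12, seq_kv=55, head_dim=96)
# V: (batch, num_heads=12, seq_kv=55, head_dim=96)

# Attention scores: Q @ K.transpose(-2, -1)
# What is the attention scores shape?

Input shape: (15, 245, 1152)
Output shape: (15, 12, 245, 55)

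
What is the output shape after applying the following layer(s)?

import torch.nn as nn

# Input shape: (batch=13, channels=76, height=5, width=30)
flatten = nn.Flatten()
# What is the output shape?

Input shape: (13, 76, 5, 30)
Output shape: (13, 11400)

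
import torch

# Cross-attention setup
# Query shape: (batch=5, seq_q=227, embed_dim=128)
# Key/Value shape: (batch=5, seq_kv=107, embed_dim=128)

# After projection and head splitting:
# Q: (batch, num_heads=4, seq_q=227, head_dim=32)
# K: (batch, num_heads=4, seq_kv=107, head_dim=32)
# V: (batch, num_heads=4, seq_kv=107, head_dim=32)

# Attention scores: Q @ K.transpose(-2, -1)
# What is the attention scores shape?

Input shape: (5, 227, 128)
Output shape: (5, 4, 227, 107)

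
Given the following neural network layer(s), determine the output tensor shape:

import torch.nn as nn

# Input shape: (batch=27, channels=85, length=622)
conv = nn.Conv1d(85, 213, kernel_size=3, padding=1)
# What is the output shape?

Input shape: (27, 85, 622)
Output shape: (27, 213, 622)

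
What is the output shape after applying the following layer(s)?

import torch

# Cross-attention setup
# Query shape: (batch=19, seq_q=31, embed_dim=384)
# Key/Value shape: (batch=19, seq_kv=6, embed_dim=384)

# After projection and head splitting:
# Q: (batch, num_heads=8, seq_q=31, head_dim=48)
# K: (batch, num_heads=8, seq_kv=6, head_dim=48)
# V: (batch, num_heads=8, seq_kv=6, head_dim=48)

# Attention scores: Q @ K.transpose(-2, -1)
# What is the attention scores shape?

Input shape: (19, 31, 384)
Output shape: (19, 8, 31, 6)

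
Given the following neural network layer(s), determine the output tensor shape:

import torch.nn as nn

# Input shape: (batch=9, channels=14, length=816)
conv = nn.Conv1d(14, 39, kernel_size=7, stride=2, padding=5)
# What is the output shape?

Input shape: (9, 14, 816)
Output shape: (9, 39, 410)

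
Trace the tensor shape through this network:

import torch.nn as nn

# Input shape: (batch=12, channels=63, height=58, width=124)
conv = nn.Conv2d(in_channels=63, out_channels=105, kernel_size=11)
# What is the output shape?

Input shape: (12, 63, 58, 124)
Output shape: (12, 105, 48, 114)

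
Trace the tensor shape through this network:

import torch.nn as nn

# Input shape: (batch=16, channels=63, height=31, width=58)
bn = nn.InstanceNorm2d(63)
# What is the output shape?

Input shape: (16, 63, 31, 58)
Output shape: (16, 63, 31, 58)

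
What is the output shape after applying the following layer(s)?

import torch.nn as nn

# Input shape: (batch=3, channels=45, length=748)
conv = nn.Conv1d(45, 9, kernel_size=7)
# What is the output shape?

Input shape: (3, 45, 748)
Output shape: (3, 9, 742)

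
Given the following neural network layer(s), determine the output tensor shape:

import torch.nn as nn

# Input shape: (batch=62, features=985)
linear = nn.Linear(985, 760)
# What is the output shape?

Input shape: (62, 985)
Output shape: (62, 760)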